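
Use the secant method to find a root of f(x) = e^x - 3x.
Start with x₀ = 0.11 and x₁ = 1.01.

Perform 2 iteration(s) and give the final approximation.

f(x) = e^x - 3x
x₀ = 0.11, x₁ = 1.01

Secant formula: x_{n+1} = x_n - f(x_n)(x_n - x_{n-1})/(f(x_n) - f(x_{n-1}))

Iteration 1:
  f(0.110000) = 0.786278
  f(1.010000) = -0.284399
  x_2 = 1.010000 - (-0.284399)×(1.010000 - 0.110000)/(-0.284399 - 0.786278)
       = 0.770937
Iteration 2:
  f(1.010000) = -0.284399
  f(0.770937) = -0.151020
  x_3 = 0.770937 - (-0.151020)×(0.770937 - 1.010000)/(-0.151020 - (-0.284399))
       = 0.500254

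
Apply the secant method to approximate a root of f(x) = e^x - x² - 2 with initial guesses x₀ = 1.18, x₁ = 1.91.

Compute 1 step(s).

f(x) = e^x - x² - 2
x₀ = 1.18, x₁ = 1.91

Secant formula: x_{n+1} = x_n - f(x_n)(x_n - x_{n-1})/(f(x_n) - f(x_{n-1}))

Iteration 1:
  f(1.180000) = -0.138026
  f(1.910000) = 1.104989
  x_2 = 1.910000 - 1.104989×(1.910000 - 1.180000)/(1.104989 - (-0.138026))
       = 1.261060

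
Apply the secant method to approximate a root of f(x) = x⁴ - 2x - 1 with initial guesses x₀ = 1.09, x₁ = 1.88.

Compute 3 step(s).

f(x) = x⁴ - 2x - 1
x₀ = 1.09, x₁ = 1.88

Secant formula: x_{n+1} = x_n - f(x_n)(x_n - x_{n-1})/(f(x_n) - f(x_{n-1}))

Iteration 1:
  f(1.090000) = -1.768418
  f(1.880000) = 7.731983
  x_2 = 1.880000 - 7.731983×(1.880000 - 1.090000)/(7.731983 - (-1.768418))
       = 1.237052
Iteration 2:
  f(1.880000) = 7.731983
  f(1.237052) = -1.132295
  x_3 = 1.237052 - (-1.132295)×(1.237052 - 1.880000)/(-1.132295 - 7.731983)
       = 1.319180
Iteration 3:
  f(1.237052) = -1.132295
  f(1.319180) = -0.609940
  x_4 = 1.319180 - (-0.609940)×(1.319180 - 1.237052)/(-0.609940 - (-1.132295))
       = 1.415079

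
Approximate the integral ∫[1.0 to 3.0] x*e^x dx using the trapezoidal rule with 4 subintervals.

f(x) = x*e^x
a = 1.0, b = 3.0, n = 4
h = (b - a)/n = 0.500000

Trapezoidal rule: (h/2)[f(x₀) + 2f(x₁) + 2f(x₂) + ... + f(xₙ)]

x_0 = 1.0000, f(x_0) = 2.718282, coefficient = 1
x_1 = 1.5000, f(x_1) = 6.722534, coefficient = 2
x_2 = 2.0000, f(x_2) = 14.778112, coefficient = 2
x_3 = 2.5000, f(x_3) = 30.456235, coefficient = 2
x_4 = 3.0000, f(x_4) = 60.256611, coefficient = 1

I ≈ (0.500000/2) × 166.888654 = 41.722164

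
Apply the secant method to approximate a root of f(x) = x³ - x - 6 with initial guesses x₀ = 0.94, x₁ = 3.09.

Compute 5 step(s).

f(x) = x³ - x - 6
x₀ = 0.94, x₁ = 3.09

Secant formula: x_{n+1} = x_n - f(x_n)(x_n - x_{n-1})/(f(x_n) - f(x_{n-1}))

Iteration 1:
  f(0.940000) = -6.109416
  f(3.090000) = 20.413629
  x_2 = 3.090000 - 20.413629×(3.090000 - 0.940000)/(20.413629 - (-6.109416))
       = 1.435239
Iteration 2:
  f(3.090000) = 20.413629
  f(1.435239) = -4.478775
  x_3 = 1.435239 - (-4.478775)×(1.435239 - 3.090000)/(-4.478775 - 20.413629)
       = 1.732972
Iteration 3:
  f(1.435239) = -4.478775
  f(1.732972) = -2.528521
  x_4 = 1.732972 - (-2.528521)×(1.732972 - 1.435239)/(-2.528521 - (-4.478775))
       = 2.118987
Iteration 4:
  f(1.732972) = -2.528521
  f(2.118987) = 1.395483
  x_5 = 2.118987 - 1.395483×(2.118987 - 1.732972)/(1.395483 - (-2.528521))
       = 1.981709
Iteration 5:
  f(2.118987) = 1.395483
  f(1.981709) = -0.199196
  x_6 = 1.981709 - (-0.199196)×(1.981709 - 2.118987)/(-0.199196 - 1.395483)
       = 1.998857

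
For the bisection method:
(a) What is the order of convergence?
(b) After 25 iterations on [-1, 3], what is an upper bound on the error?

(a) Bisection has linear (order 1) convergence; the error is halved each step.

(b) Error bound = (b-a)/2^n = (3 - (-1))/2^{25}
    = 4/2^{25}

(a) 1 (linear); (b) error ≤ 1.19e-07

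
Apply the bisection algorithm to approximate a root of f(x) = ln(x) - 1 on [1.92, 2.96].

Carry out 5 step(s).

f(x) = ln(x) - 1
Initial interval: [1.92, 2.96]

Iteration 1:
  c_1 = (1.920000 + 2.960000)/2 = 2.440000
  f(c_1) = f(2.440000) = -0.108002
  f(a) × f(c) ≥ 0, new interval: [2.440000, 2.960000]
Iteration 2:
  c_2 = (2.440000 + 2.960000)/2 = 2.700000
  f(c_2) = f(2.700000) = -0.006748
  f(a) × f(c) ≥ 0, new interval: [2.700000, 2.960000]
Iteration 3:
  c_3 = (2.700000 + 2.960000)/2 = 2.830000
  f(c_3) = f(2.830000) = 0.040277
  f(a) × f(c) < 0, new interval: [2.700000, 2.830000]
Iteration 4:
  c_4 = (2.700000 + 2.830000)/2 = 2.765000
  f(c_4) = f(2.765000) = 0.017041
  f(a) × f(c) < 0, new interval: [2.700000, 2.765000]
Iteration 5:
  c_5 = (2.700000 + 2.765000)/2 = 2.732500
  f(c_5) = f(2.732500) = 0.005217
  f(a) × f(c) < 0, new interval: [2.700000, 2.732500]

After 5 iteration(s), the approximation is c_5 = 2.732500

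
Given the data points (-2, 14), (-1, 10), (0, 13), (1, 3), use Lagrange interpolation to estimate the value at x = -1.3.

Lagrange interpolation formula:
P(x) = Σ yᵢ × Lᵢ(x)
where Lᵢ(x) = Π_{j≠i} (x - xⱼ)/(xᵢ - xⱼ)

L_0(-1.3) = (-1.3 - (-1))/(-2 - (-1)) × (-1.3 - 0)/(-2 - 0) × (-1.3 - 1)/(-2 - 1) = 0.149500
L_1(-1.3) = (-1.3 - (-2))/(-1 - (-2)) × (-1.3 - 0)/(-1 - 0) × (-1.3 - 1)/(-1 - 1) = 1.046500
L_2(-1.3) = (-1.3 - (-2))/(0 - (-2)) × (-1.3 - (-1))/(0 - (-1)) × (-1.3 - 1)/(0 - 1) = -0.241500
L_3(-1.3) = (-1.3 - (-2))/(1 - (-2)) × (-1.3 - (-1))/(1 - (-1)) × (-1.3 - 0)/(1 - 0) = 0.045500

P(-1.3) = 14×L_0(-1.3) + 10×L_1(-1.3) + 13×L_2(-1.3) + 3×L_3(-1.3)
P(-1.3) = 9.555000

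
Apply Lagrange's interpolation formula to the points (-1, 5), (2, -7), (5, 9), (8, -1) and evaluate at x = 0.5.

Lagrange interpolation formula:
P(x) = Σ yᵢ × Lᵢ(x)
where Lᵢ(x) = Π_{j≠i} (x - xⱼ)/(xᵢ - xⱼ)

L_0(0.5) = (0.5 - 2)/(-1 - 2) × (0.5 - 5)/(-1 - 5) × (0.5 - 8)/(-1 - 8) = 0.312500
L_1(0.5) = (0.5 - (-1))/(2 - (-1)) × (0.5 - 5)/(2 - 5) × (0.5 - 8)/(2 - 8) = 0.937500
L_2(0.5) = (0.5 - (-1))/(5 - (-1)) × (0.5 - 2)/(5 - 2) × (0.5 - 8)/(5 - 8) = -0.312500
L_3(0.5) = (0.5 - (-1))/(8 - (-1)) × (0.5 - 2)/(8 - 2) × (0.5 - 5)/(8 - 5) = 0.062500

P(0.5) = 5×L_0(0.5) + (-7)×L_1(0.5) + 9×L_2(0.5) + (-1)×L_3(0.5)
P(0.5) = -7.875000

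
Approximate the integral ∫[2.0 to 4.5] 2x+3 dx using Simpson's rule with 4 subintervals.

f(x) = 2x+3
a = 2.0, b = 4.5, n = 4
h = (b - a)/n = 0.625000

Simpson's rule: (h/3)[f(x₀) + 4f(x₁) + 2f(x₂) + ... + f(xₙ)]

x_0 = 2.0000, f(x_0) = 7.000000, coefficient = 1
x_1 = 2.6250, f(x_1) = 8.250000, coefficient = 4
x_2 = 3.2500, f(x_2) = 9.500000, coefficient = 2
x_3 = 3.8750, f(x_3) = 10.750000, coefficient = 4
x_4 = 4.5000, f(x_4) = 12.000000, coefficient = 1

I ≈ (0.625000/3) × 114.000000 = 23.750000
Exact value: 23.750000
Error: 0.000000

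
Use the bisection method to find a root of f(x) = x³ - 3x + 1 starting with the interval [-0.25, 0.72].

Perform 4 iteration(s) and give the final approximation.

f(x) = x³ - 3x + 1
Initial interval: [-0.25, 0.72]

Iteration 1:
  c_1 = (-0.250000 + 0.720000)/2 = 0.235000
  f(c_1) = f(0.235000) = 0.307978
  f(a) × f(c) ≥ 0, new interval: [0.235000, 0.720000]
Iteration 2:
  c_2 = (0.235000 + 0.720000)/2 = 0.477500
  f(c_2) = f(0.477500) = -0.323627
  f(a) × f(c) < 0, new interval: [0.235000, 0.477500]
Iteration 3:
  c_3 = (0.235000 + 0.477500)/2 = 0.356250
  f(c_3) = f(0.356250) = -0.023537
  f(a) × f(c) < 0, new interval: [0.235000, 0.356250]
Iteration 4:
  c_4 = (0.235000 + 0.356250)/2 = 0.295625
  f(c_4) = f(0.295625) = 0.138961
  f(a) × f(c) ≥ 0, new interval: [0.295625, 0.356250]

After 4 iteration(s), the approximation is c_4 = 0.295625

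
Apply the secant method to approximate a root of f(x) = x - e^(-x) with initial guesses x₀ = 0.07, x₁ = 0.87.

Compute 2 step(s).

f(x) = x - e^(-x)
x₀ = 0.07, x₁ = 0.87

Secant formula: x_{n+1} = x_n - f(x_n)(x_n - x_{n-1})/(f(x_n) - f(x_{n-1}))

Iteration 1:
  f(0.070000) = -0.862394
  f(0.870000) = 0.451048
  x_2 = 0.870000 - 0.451048×(0.870000 - 0.070000)/(0.451048 - (-0.862394))
       = 0.595272
Iteration 2:
  f(0.870000) = 0.451048
  f(0.595272) = 0.043860
  x_3 = 0.595272 - 0.043860×(0.595272 - 0.870000)/(0.043860 - 0.451048)
       = 0.565680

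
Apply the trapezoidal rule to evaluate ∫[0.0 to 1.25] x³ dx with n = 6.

f(x) = x³
a = 0.0, b = 1.25, n = 6
h = (b - a)/n = 0.208333

Trapezoidal rule: (h/2)[f(x₀) + 2f(x₁) + 2f(x₂) + ... + f(xₙ)]

x_0 = 0.0000, f(x_0) = 0.000000, coefficient = 1
x_1 = 0.2083, f(x_1) = 0.009042, coefficient = 2
x_2 = 0.4167, f(x_2) = 0.072338, coefficient = 2
x_3 = 0.6250, f(x_3) = 0.244141, coefficient = 2
x_4 = 0.8333, f(x_4) = 0.578704, coefficient = 2
x_5 = 1.0417, f(x_5) = 1.130281, coefficient = 2
x_6 = 1.2500, f(x_6) = 1.953125, coefficient = 1

I ≈ (0.208333/2) × 6.022135 = 0.627306
Exact value: 0.610352
Error: 0.016954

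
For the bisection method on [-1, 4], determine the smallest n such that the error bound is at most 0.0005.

We need (b-a)/2^n ≤ 0.0005
(4 - (-1))/2^n ≤ 0.0005
5/2^n ≤ 0.0005
2^n ≥ 10000
n ≥ log₂(10000) = 13.29
n ≥ 14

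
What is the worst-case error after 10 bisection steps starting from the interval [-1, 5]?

Bisection error bound: |error| ≤ (b-a)/2^n
|error| ≤ (5 - (-1))/2^10 = 6/2^10
|error| ≤ 0.0058593750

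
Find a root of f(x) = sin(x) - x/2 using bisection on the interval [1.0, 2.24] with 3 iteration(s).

f(x) = sin(x) - x/2
Initial interval: [1.0, 2.24]

Iteration 1:
  c_1 = (1.000000 + 2.240000)/2 = 1.620000
  f(c_1) = f(1.620000) = 0.188790
  f(a) × f(c) ≥ 0, new interval: [1.620000, 2.240000]
Iteration 2:
  c_2 = (1.620000 + 2.240000)/2 = 1.930000
  f(c_2) = f(1.930000) = -0.028823
  f(a) × f(c) < 0, new interval: [1.620000, 1.930000]
Iteration 3:
  c_3 = (1.620000 + 1.930000)/2 = 1.775000
  f(c_3) = f(1.775000) = 0.091723
  f(a) × f(c) ≥ 0, new interval: [1.775000, 1.930000]

After 3 iteration(s), the approximation is c_3 = 1.775000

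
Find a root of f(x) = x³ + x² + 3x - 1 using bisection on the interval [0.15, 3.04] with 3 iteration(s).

f(x) = x³ + x² + 3x - 1
Initial interval: [0.15, 3.04]

Iteration 1:
  c_1 = (0.150000 + 3.040000)/2 = 1.595000
  f(c_1) = f(1.595000) = 10.386745
  f(a) × f(c) < 0, new interval: [0.150000, 1.595000]
Iteration 2:
  c_2 = (0.150000 + 1.595000)/2 = 0.872500
  f(c_2) = f(0.872500) = 3.042952
  f(a) × f(c) < 0, new interval: [0.150000, 0.872500]
Iteration 3:
  c_3 = (0.150000 + 0.872500)/2 = 0.511250
  f(c_3) = f(0.511250) = 0.928755
  f(a) × f(c) < 0, new interval: [0.150000, 0.511250]

After 3 iteration(s), the approximation is c_3 = 0.511250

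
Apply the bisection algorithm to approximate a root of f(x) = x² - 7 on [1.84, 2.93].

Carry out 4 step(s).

f(x) = x² - 7
Initial interval: [1.84, 2.93]

Iteration 1:
  c_1 = (1.840000 + 2.930000)/2 = 2.385000
  f(c_1) = f(2.385000) = -1.311775
  f(a) × f(c) ≥ 0, new interval: [2.385000, 2.930000]
Iteration 2:
  c_2 = (2.385000 + 2.930000)/2 = 2.657500
  f(c_2) = f(2.657500) = 0.062306
  f(a) × f(c) < 0, new interval: [2.385000, 2.657500]
Iteration 3:
  c_3 = (2.385000 + 2.657500)/2 = 2.521250
  f(c_3) = f(2.521250) = -0.643298
  f(a) × f(c) ≥ 0, new interval: [2.521250, 2.657500]
Iteration 4:
  c_4 = (2.521250 + 2.657500)/2 = 2.589375
  f(c_4) = f(2.589375) = -0.295137
  f(a) × f(c) ≥ 0, new interval: [2.589375, 2.657500]

After 4 iteration(s), the approximation is c_4 = 2.589375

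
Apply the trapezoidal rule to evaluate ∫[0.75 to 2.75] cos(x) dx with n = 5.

f(x) = cos(x)
a = 0.75, b = 2.75, n = 5
h = (b - a)/n = 0.400000

Trapezoidal rule: (h/2)[f(x₀) + 2f(x₁) + 2f(x₂) + ... + f(xₙ)]

x_0 = 0.7500, f(x_0) = 0.731689, coefficient = 1
x_1 = 1.1500, f(x_1) = 0.408487, coefficient = 2
x_2 = 1.5500, f(x_2) = 0.020795, coefficient = 2
x_3 = 1.9500, f(x_3) = -0.370181, coefficient = 2
x_4 = 2.3500, f(x_4) = -0.702713, coefficient = 2
x_5 = 2.7500, f(x_5) = -0.924302, coefficient = 1

I ≈ (0.400000/2) × -1.479837 = -0.295967
Exact value: -0.299978
Error: 0.004010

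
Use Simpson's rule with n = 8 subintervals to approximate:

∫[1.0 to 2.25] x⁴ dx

f(x) = x⁴
a = 1.0, b = 2.25, n = 8
h = (b - a)/n = 0.156250

Simpson's rule: (h/3)[f(x₀) + 4f(x₁) + 2f(x₂) + ... + f(xₙ)]

x_0 = 1.0000, f(x_0) = 1.000000, coefficient = 1
x_1 = 1.1562, f(x_1) = 1.787339, coefficient = 4
x_2 = 1.3125, f(x_2) = 2.967545, coefficient = 2
x_3 = 1.4688, f(x_3) = 4.653626, coefficient = 4
x_4 = 1.6250, f(x_4) = 6.972900, coefficient = 2
x_5 = 1.7812, f(x_5) = 10.066987, coefficient = 4
x_6 = 1.9375, f(x_6) = 14.091812, coefficient = 2
x_7 = 2.0938, f(x_7) = 19.217607, coefficient = 4
x_8 = 2.2500, f(x_8) = 25.628906, coefficient = 1

I ≈ (0.156250/3) × 217.595657 = 11.333107
Exact value: 11.333008
Error: 0.000099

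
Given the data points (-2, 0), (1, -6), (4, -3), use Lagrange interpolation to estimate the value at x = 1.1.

Lagrange interpolation formula:
P(x) = Σ yᵢ × Lᵢ(x)
where Lᵢ(x) = Π_{j≠i} (x - xⱼ)/(xᵢ - xⱼ)

L_0(1.1) = (1.1 - 1)/(-2 - 1) × (1.1 - 4)/(-2 - 4) = -0.016111
L_1(1.1) = (1.1 - (-2))/(1 - (-2)) × (1.1 - 4)/(1 - 4) = 0.998889
L_2(1.1) = (1.1 - (-2))/(4 - (-2)) × (1.1 - 1)/(4 - 1) = 0.017222

P(1.1) = 0×L_0(1.1) + (-6)×L_1(1.1) + (-3)×L_2(1.1)
P(1.1) = -6.045000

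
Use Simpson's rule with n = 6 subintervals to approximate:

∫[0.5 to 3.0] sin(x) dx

f(x) = sin(x)
a = 0.5, b = 3.0, n = 6
h = (b - a)/n = 0.416667

Simpson's rule: (h/3)[f(x₀) + 4f(x₁) + 2f(x₂) + ... + f(xₙ)]

x_0 = 0.5000, f(x_0) = 0.479426, coefficient = 1
x_1 = 0.9167, f(x_1) = 0.793578, coefficient = 4
x_2 = 1.3333, f(x_2) = 0.971938, coefficient = 2
x_3 = 1.7500, f(x_3) = 0.983986, coefficient = 4
x_4 = 2.1667, f(x_4) = 0.827660, coefficient = 2
x_5 = 2.5833, f(x_5) = 0.529711, coefficient = 4
x_6 = 3.0000, f(x_6) = 0.141120, coefficient = 1

I ≈ (0.416667/3) × 13.448839 = 1.867894
Exact value: 1.867575
Error: 0.000319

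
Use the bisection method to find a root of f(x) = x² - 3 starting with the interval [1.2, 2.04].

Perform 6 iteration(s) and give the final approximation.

f(x) = x² - 3
Initial interval: [1.2, 2.04]

Iteration 1:
  c_1 = (1.200000 + 2.040000)/2 = 1.620000
  f(c_1) = f(1.620000) = -0.375600
  f(a) × f(c) ≥ 0, new interval: [1.620000, 2.040000]
Iteration 2:
  c_2 = (1.620000 + 2.040000)/2 = 1.830000
  f(c_2) = f(1.830000) = 0.348900
  f(a) × f(c) < 0, new interval: [1.620000, 1.830000]
Iteration 3:
  c_3 = (1.620000 + 1.830000)/2 = 1.725000
  f(c_3) = f(1.725000) = -0.024375
  f(a) × f(c) ≥ 0, new interval: [1.725000, 1.830000]
Iteration 4:
  c_4 = (1.725000 + 1.830000)/2 = 1.777500
  f(c_4) = f(1.777500) = 0.159506
  f(a) × f(c) < 0, new interval: [1.725000, 1.777500]
Iteration 5:
  c_5 = (1.725000 + 1.777500)/2 = 1.751250
  f(c_5) = f(1.751250) = 0.066877
  f(a) × f(c) < 0, new interval: [1.725000, 1.751250]
Iteration 6:
  c_6 = (1.725000 + 1.751250)/2 = 1.738125
  f(c_6) = f(1.738125) = 0.021079
  f(a) × f(c) < 0, new interval: [1.725000, 1.738125]

After 6 iteration(s), the approximation is c_6 = 1.738125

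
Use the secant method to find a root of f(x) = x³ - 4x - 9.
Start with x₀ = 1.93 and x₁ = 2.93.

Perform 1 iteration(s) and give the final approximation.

f(x) = x³ - 4x - 9
x₀ = 1.93, x₁ = 2.93

Secant formula: x_{n+1} = x_n - f(x_n)(x_n - x_{n-1})/(f(x_n) - f(x_{n-1}))

Iteration 1:
  f(1.930000) = -9.530943
  f(2.930000) = 4.433757
  x_2 = 2.930000 - 4.433757×(2.930000 - 1.930000)/(4.433757 - (-9.530943))
       = 2.612503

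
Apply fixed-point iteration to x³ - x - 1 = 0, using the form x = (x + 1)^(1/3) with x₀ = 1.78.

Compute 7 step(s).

Equation: x³ - x - 1 = 0
Fixed-point form: x = (x + 1)^(1/3)
x₀ = 1.78

x_1 = g(1.780000) = 1.406096
x_2 = g(1.406096) = 1.339998
x_3 = g(1.339998) = 1.327614
x_4 = g(1.327614) = 1.325268
x_5 = g(1.325268) = 1.324822
x_6 = g(1.324822) = 1.324738
x_7 = g(1.324738) = 1.324722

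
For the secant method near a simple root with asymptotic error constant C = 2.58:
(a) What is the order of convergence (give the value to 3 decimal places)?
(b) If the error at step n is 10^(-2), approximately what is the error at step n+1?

(a) Secant method has superlinear convergence with order φ = (1+√5)/2 ≈ 1.618.
    This means |e_{n+1}| ≈ C|e_n|^1.618.

(b) With |e_n| = 10^(-2) and C = 2.58:
    |e_{n+1}| ≈ 2.58 × (10^(-2))^1.618 = 2.58 × 10^(-3.24)

(a) ≈ 1.618 (golden ratio); (b) |e_{n+1}| ≈ 1.498e-03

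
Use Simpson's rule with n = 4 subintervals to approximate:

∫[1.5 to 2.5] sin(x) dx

f(x) = sin(x)
a = 1.5, b = 2.5, n = 4
h = (b - a)/n = 0.250000

Simpson's rule: (h/3)[f(x₀) + 4f(x₁) + 2f(x₂) + ... + f(xₙ)]

x_0 = 1.5000, f(x_0) = 0.997495, coefficient = 1
x_1 = 1.7500, f(x_1) = 0.983986, coefficient = 4
x_2 = 2.0000, f(x_2) = 0.909297, coefficient = 2
x_3 = 2.2500, f(x_3) = 0.778073, coefficient = 4
x_4 = 2.5000, f(x_4) = 0.598472, coefficient = 1

I ≈ (0.250000/3) × 10.462799 = 0.871900
Exact value: 0.871881
Error: 0.000019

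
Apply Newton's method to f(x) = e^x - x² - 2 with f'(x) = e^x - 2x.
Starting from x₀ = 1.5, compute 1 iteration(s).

f(x) = e^x - x² - 2
f'(x) = e^x - 2x
x₀ = 1.5

Newton-Raphson formula: x_{n+1} = x_n - f(x_n)/f'(x_n)

Iteration 1:
  f(1.500000) = 0.231689
  f'(1.500000) = 1.481689
  x_1 = 1.500000 - 0.231689/1.481689 = 1.343632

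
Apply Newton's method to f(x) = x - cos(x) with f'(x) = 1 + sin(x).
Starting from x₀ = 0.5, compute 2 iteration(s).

f(x) = x - cos(x)
f'(x) = 1 + sin(x)
x₀ = 0.5

Newton-Raphson formula: x_{n+1} = x_n - f(x_n)/f'(x_n)

Iteration 1:
  f(0.500000) = -0.377583
  f'(0.500000) = 1.479426
  x_1 = 0.500000 - (-0.377583)/1.479426 = 0.755222
Iteration 2:
  f(0.755222) = 0.027103
  f'(0.755222) = 1.685451
  x_2 = 0.755222 - 0.027103/1.685451 = 0.739142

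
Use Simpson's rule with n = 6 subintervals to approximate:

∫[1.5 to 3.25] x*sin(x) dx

f(x) = x*sin(x)
a = 1.5, b = 3.25, n = 6
h = (b - a)/n = 0.291667

Simpson's rule: (h/3)[f(x₀) + 4f(x₁) + 2f(x₂) + ... + f(xₙ)]

x_0 = 1.5000, f(x_0) = 1.496242, coefficient = 1
x_1 = 1.7917, f(x_1) = 1.748142, coefficient = 4
x_2 = 2.0833, f(x_2) = 1.815632, coefficient = 2
x_3 = 2.3750, f(x_3) = 1.647502, coefficient = 4
x_4 = 2.6667, f(x_4) = 1.219394, coefficient = 2
x_5 = 2.9583, f(x_5) = 0.539113, coefficient = 4
x_6 = 3.2500, f(x_6) = -0.351634, coefficient = 1

I ≈ (0.291667/3) × 22.953685 = 2.231608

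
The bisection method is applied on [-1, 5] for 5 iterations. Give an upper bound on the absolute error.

Bisection error bound: |error| ≤ (b-a)/2^n
|error| ≤ (5 - (-1))/2^5 = 6/2^5
|error| ≤ 0.1875000000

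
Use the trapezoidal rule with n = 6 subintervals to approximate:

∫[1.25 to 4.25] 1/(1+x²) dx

f(x) = 1/(1+x²)
a = 1.25, b = 4.25, n = 6
h = (b - a)/n = 0.500000

Trapezoidal rule: (h/2)[f(x₀) + 2f(x₁) + 2f(x₂) + ... + f(xₙ)]

x_0 = 1.2500, f(x_0) = 0.390244, coefficient = 1
x_1 = 1.7500, f(x_1) = 0.246154, coefficient = 2
x_2 = 2.2500, f(x_2) = 0.164948, coefficient = 2
x_3 = 2.7500, f(x_3) = 0.116788, coefficient = 2
x_4 = 3.2500, f(x_4) = 0.086486, coefficient = 2
x_5 = 3.7500, f(x_5) = 0.066390, coefficient = 2
x_6 = 4.2500, f(x_6) = 0.052459, coefficient = 1

I ≈ (0.500000/2) × 1.804237 = 0.451059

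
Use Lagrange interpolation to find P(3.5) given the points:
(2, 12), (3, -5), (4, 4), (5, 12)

Lagrange interpolation formula:
P(x) = Σ yᵢ × Lᵢ(x)
where Lᵢ(x) = Π_{j≠i} (x - xⱼ)/(xᵢ - xⱼ)

L_0(3.5) = (3.5 - 3)/(2 - 3) × (3.5 - 4)/(2 - 4) × (3.5 - 5)/(2 - 5) = -0.062500
L_1(3.5) = (3.5 - 2)/(3 - 2) × (3.5 - 4)/(3 - 4) × (3.5 - 5)/(3 - 5) = 0.562500
L_2(3.5) = (3.5 - 2)/(4 - 2) × (3.5 - 3)/(4 - 3) × (3.5 - 5)/(4 - 5) = 0.562500
L_3(3.5) = (3.5 - 2)/(5 - 2) × (3.5 - 3)/(5 - 3) × (3.5 - 4)/(5 - 4) = -0.062500

P(3.5) = 12×L_0(3.5) + (-5)×L_1(3.5) + 4×L_2(3.5) + 12×L_3(3.5)
P(3.5) = -2.062500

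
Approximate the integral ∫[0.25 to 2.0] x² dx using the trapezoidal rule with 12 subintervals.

f(x) = x²
a = 0.25, b = 2.0, n = 12
h = (b - a)/n = 0.145833

Trapezoidal rule: (h/2)[f(x₀) + 2f(x₁) + 2f(x₂) + ... + f(xₙ)]

x_0 = 0.2500, f(x_0) = 0.062500, coefficient = 1
x_1 = 0.3958, f(x_1) = 0.156684, coefficient = 2
x_2 = 0.5417, f(x_2) = 0.293403, coefficient = 2
x_3 = 0.6875, f(x_3) = 0.472656, coefficient = 2
x_4 = 0.8333, f(x_4) = 0.694444, coefficient = 2
x_5 = 0.9792, f(x_5) = 0.958767, coefficient = 2
x_6 = 1.1250, f(x_6) = 1.265625, coefficient = 2
x_7 = 1.2708, f(x_7) = 1.615017, coefficient = 2
x_8 = 1.4167, f(x_8) = 2.006944, coefficient = 2
x_9 = 1.5625, f(x_9) = 2.441406, coefficient = 2
x_10 = 1.7083, f(x_10) = 2.918403, coefficient = 2
x_11 = 1.8542, f(x_11) = 3.437934, coefficient = 2
x_12 = 2.0000, f(x_12) = 4.000000, coefficient = 1

I ≈ (0.145833/2) × 36.585069 = 2.667661
Exact value: 2.661458
Error: 0.006203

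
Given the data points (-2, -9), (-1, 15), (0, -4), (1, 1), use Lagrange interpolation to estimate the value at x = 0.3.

Lagrange interpolation formula:
P(x) = Σ yᵢ × Lᵢ(x)
where Lᵢ(x) = Π_{j≠i} (x - xⱼ)/(xᵢ - xⱼ)

L_0(0.3) = (0.3 - (-1))/(-2 - (-1)) × (0.3 - 0)/(-2 - 0) × (0.3 - 1)/(-2 - 1) = 0.045500
L_1(0.3) = (0.3 - (-2))/(-1 - (-2)) × (0.3 - 0)/(-1 - 0) × (0.3 - 1)/(-1 - 1) = -0.241500
L_2(0.3) = (0.3 - (-2))/(0 - (-2)) × (0.3 - (-1))/(0 - (-1)) × (0.3 - 1)/(0 - 1) = 1.046500
L_3(0.3) = (0.3 - (-2))/(1 - (-2)) × (0.3 - (-1))/(1 - (-1)) × (0.3 - 0)/(1 - 0) = 0.149500

P(0.3) = (-9)×L_0(0.3) + 15×L_1(0.3) + (-4)×L_2(0.3) + 1×L_3(0.3)
P(0.3) = -8.068500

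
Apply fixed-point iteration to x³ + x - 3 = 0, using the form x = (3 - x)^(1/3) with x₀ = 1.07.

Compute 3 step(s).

Equation: x³ + x - 3 = 0
Fixed-point form: x = (3 - x)^(1/3)
x₀ = 1.07

x_1 = g(1.070000) = 1.245047
x_2 = g(1.245047) = 1.206207
x_3 = g(1.206207) = 1.215041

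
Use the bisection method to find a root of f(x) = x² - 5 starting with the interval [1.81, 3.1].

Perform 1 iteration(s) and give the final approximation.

f(x) = x² - 5
Initial interval: [1.81, 3.1]

Iteration 1:
  c_1 = (1.810000 + 3.100000)/2 = 2.455000
  f(c_1) = f(2.455000) = 1.027025
  f(a) × f(c) < 0, new interval: [1.810000, 2.455000]

After 1 iteration(s), the approximation is c_1 = 2.455000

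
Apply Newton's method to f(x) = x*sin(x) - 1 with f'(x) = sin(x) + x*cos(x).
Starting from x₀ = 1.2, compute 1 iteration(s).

f(x) = x*sin(x) - 1
f'(x) = sin(x) + x*cos(x)
x₀ = 1.2

Newton-Raphson formula: x_{n+1} = x_n - f(x_n)/f'(x_n)

Iteration 1:
  f(1.200000) = 0.118447
  f'(1.200000) = 1.366868
  x_1 = 1.200000 - 0.118447/1.366868 = 1.113344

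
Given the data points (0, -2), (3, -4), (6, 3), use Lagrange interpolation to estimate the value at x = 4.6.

Lagrange interpolation formula:
P(x) = Σ yᵢ × Lᵢ(x)
where Lᵢ(x) = Π_{j≠i} (x - xⱼ)/(xᵢ - xⱼ)

L_0(4.6) = (4.6 - 3)/(0 - 3) × (4.6 - 6)/(0 - 6) = -0.124444
L_1(4.6) = (4.6 - 0)/(3 - 0) × (4.6 - 6)/(3 - 6) = 0.715556
L_2(4.6) = (4.6 - 0)/(6 - 0) × (4.6 - 3)/(6 - 3) = 0.408889

P(4.6) = (-2)×L_0(4.6) + (-4)×L_1(4.6) + 3×L_2(4.6)
P(4.6) = -1.386667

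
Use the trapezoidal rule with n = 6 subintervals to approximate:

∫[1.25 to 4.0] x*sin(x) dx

f(x) = x*sin(x)
a = 1.25, b = 4.0, n = 6
h = (b - a)/n = 0.458333

Trapezoidal rule: (h/2)[f(x₀) + 2f(x₁) + 2f(x₂) + ... + f(xₙ)]

x_0 = 1.2500, f(x_0) = 1.186231, coefficient = 1
x_1 = 1.7083, f(x_1) = 1.692201, coefficient = 2
x_2 = 2.1667, f(x_2) = 1.793264, coefficient = 2
x_3 = 2.6250, f(x_3) = 1.296541, coefficient = 2
x_4 = 3.0833, f(x_4) = 0.179531, coefficient = 2
x_5 = 3.5417, f(x_5) = -1.379431, coefficient = 2
x_6 = 4.0000, f(x_6) = -3.027210, coefficient = 1

I ≈ (0.458333/2) × 5.323232 = 1.219907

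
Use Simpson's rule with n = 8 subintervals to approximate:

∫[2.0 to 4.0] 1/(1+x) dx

f(x) = 1/(1+x)
a = 2.0, b = 4.0, n = 8
h = (b - a)/n = 0.250000

Simpson's rule: (h/3)[f(x₀) + 4f(x₁) + 2f(x₂) + ... + f(xₙ)]

x_0 = 2.0000, f(x_0) = 0.333333, coefficient = 1
x_1 = 2.2500, f(x_1) = 0.307692, coefficient = 4
x_2 = 2.5000, f(x_2) = 0.285714, coefficient = 2
x_3 = 2.7500, f(x_3) = 0.266667, coefficient = 4
x_4 = 3.0000, f(x_4) = 0.250000, coefficient = 2
x_5 = 3.2500, f(x_5) = 0.235294, coefficient = 4
x_6 = 3.5000, f(x_6) = 0.222222, coefficient = 2
x_7 = 3.7500, f(x_7) = 0.210526, coefficient = 4
x_8 = 4.0000, f(x_8) = 0.200000, coefficient = 1

I ≈ (0.250000/3) × 6.129924 = 0.510827
Exact value: 0.510826
Error: 0.000001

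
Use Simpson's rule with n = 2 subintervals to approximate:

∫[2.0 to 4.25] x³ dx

f(x) = x³
a = 2.0, b = 4.25, n = 2
h = (b - a)/n = 1.125000

Simpson's rule: (h/3)[f(x₀) + 4f(x₁) + 2f(x₂) + ... + f(xₙ)]

x_0 = 2.0000, f(x_0) = 8.000000, coefficient = 1
x_1 = 3.1250, f(x_1) = 30.517578, coefficient = 4
x_2 = 4.2500, f(x_2) = 76.765625, coefficient = 1

I ≈ (1.125000/3) × 206.835938 = 77.563477
Exact value: 77.563477
Error: 0.000000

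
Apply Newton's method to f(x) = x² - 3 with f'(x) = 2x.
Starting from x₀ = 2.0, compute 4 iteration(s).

f(x) = x² - 3
f'(x) = 2x
x₀ = 2.0

Newton-Raphson formula: x_{n+1} = x_n - f(x_n)/f'(x_n)

Iteration 1:
  f(2.000000) = 1.000000
  f'(2.000000) = 4.000000
  x_1 = 2.000000 - 1.000000/4.000000 = 1.750000
Iteration 2:
  f(1.750000) = 0.062500
  f'(1.750000) = 3.500000
  x_2 = 1.750000 - 0.062500/3.500000 = 1.732143
Iteration 3:
  f(1.732143) = 0.000319
  f'(1.732143) = 3.464286
  x_3 = 1.732143 - 0.000319/3.464286 = 1.732051
Iteration 4:
  f(1.732051) = 0.000000
  f'(1.732051) = 3.464102
  x_4 = 1.732051 - 0.000000/3.464102 = 1.732051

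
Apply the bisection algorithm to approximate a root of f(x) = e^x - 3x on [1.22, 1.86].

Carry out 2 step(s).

f(x) = e^x - 3x
Initial interval: [1.22, 1.86]

Iteration 1:
  c_1 = (1.220000 + 1.860000)/2 = 1.540000
  f(c_1) = f(1.540000) = 0.044590
  f(a) × f(c) < 0, new interval: [1.220000, 1.540000]
Iteration 2:
  c_2 = (1.220000 + 1.540000)/2 = 1.380000
  f(c_2) = f(1.380000) = -0.165098
  f(a) × f(c) ≥ 0, new interval: [1.380000, 1.540000]

After 2 iteration(s), the approximation is c_2 = 1.380000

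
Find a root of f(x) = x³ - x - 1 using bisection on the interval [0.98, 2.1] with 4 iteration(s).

f(x) = x³ - x - 1
Initial interval: [0.98, 2.1]

Iteration 1:
  c_1 = (0.980000 + 2.100000)/2 = 1.540000
  f(c_1) = f(1.540000) = 1.112264
  f(a) × f(c) < 0, new interval: [0.980000, 1.540000]
Iteration 2:
  c_2 = (0.980000 + 1.540000)/2 = 1.260000
  f(c_2) = f(1.260000) = -0.259624
  f(a) × f(c) ≥ 0, new interval: [1.260000, 1.540000]
Iteration 3:
  c_3 = (1.260000 + 1.540000)/2 = 1.400000
  f(c_3) = f(1.400000) = 0.344000
  f(a) × f(c) < 0, new interval: [1.260000, 1.400000]
Iteration 4:
  c_4 = (1.260000 + 1.400000)/2 = 1.330000
  f(c_4) = f(1.330000) = 0.022637
  f(a) × f(c) < 0, new interval: [1.260000, 1.330000]

After 4 iteration(s), the approximation is c_4 = 1.330000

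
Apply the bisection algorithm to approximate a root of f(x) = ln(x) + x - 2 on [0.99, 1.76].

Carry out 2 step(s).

f(x) = ln(x) + x - 2
Initial interval: [0.99, 1.76]

Iteration 1:
  c_1 = (0.990000 + 1.760000)/2 = 1.375000
  f(c_1) = f(1.375000) = -0.306546
  f(a) × f(c) ≥ 0, new interval: [1.375000, 1.760000]
Iteration 2:
  c_2 = (1.375000 + 1.760000)/2 = 1.567500
  f(c_2) = f(1.567500) = 0.016982
  f(a) × f(c) < 0, new interval: [1.375000, 1.567500]

After 2 iteration(s), the approximation is c_2 = 1.567500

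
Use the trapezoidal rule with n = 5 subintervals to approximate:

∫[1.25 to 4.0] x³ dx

f(x) = x³
a = 1.25, b = 4.0, n = 5
h = (b - a)/n = 0.550000

Trapezoidal rule: (h/2)[f(x₀) + 2f(x₁) + 2f(x₂) + ... + f(xₙ)]

x_0 = 1.2500, f(x_0) = 1.953125, coefficient = 1
x_1 = 1.8000, f(x_1) = 5.832000, coefficient = 2
x_2 = 2.3500, f(x_2) = 12.977875, coefficient = 2
x_3 = 2.9000, f(x_3) = 24.389000, coefficient = 2
x_4 = 3.4500, f(x_4) = 41.063625, coefficient = 2
x_5 = 4.0000, f(x_5) = 64.000000, coefficient = 1

I ≈ (0.550000/2) × 234.478125 = 64.481484
Exact value: 63.389648
Error: 1.091836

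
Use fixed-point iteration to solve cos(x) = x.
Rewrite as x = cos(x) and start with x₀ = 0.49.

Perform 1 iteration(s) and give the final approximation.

Equation: cos(x) = x
Fixed-point form: x = cos(x)
x₀ = 0.49

x_1 = g(0.490000) = 0.882333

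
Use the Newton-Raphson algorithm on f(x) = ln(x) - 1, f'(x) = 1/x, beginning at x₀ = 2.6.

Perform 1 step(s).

f(x) = ln(x) - 1
f'(x) = 1/x
x₀ = 2.6

Newton-Raphson formula: x_{n+1} = x_n - f(x_n)/f'(x_n)

Iteration 1:
  f(2.600000) = -0.044489
  f'(2.600000) = 0.384615
  x_1 = 2.600000 - (-0.044489)/0.384615 = 2.715670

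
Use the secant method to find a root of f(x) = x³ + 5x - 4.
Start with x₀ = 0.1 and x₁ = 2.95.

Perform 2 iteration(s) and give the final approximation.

f(x) = x³ + 5x - 4
x₀ = 0.1, x₁ = 2.95

Secant formula: x_{n+1} = x_n - f(x_n)(x_n - x_{n-1})/(f(x_n) - f(x_{n-1}))

Iteration 1:
  f(0.100000) = -3.499000
  f(2.950000) = 36.422375
  x_2 = 2.950000 - 36.422375×(2.950000 - 0.100000)/(36.422375 - (-3.499000))
       = 0.349795
Iteration 2:
  f(2.950000) = 36.422375
  f(0.349795) = -2.208227
  x_3 = 0.349795 - (-2.208227)×(0.349795 - 2.950000)/(-2.208227 - 36.422375)
       = 0.498429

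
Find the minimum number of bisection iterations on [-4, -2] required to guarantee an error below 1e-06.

We need (b-a)/2^n ≤ 1e-06
(-2 - (-4))/2^n ≤ 1e-06
2/2^n ≤ 1e-06
2^n ≥ 2000000
n ≥ log₂(2000000) = 20.93
n ≥ 21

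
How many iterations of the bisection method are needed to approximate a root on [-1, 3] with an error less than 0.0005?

We need (b-a)/2^n ≤ 0.0005
(3 - (-1))/2^n ≤ 0.0005
4/2^n ≤ 0.0005
2^n ≥ 8000
n ≥ log₂(8000) = 12.97
n ≥ 13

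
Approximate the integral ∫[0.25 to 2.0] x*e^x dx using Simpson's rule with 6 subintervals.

f(x) = x*e^x
a = 0.25, b = 2.0, n = 6
h = (b - a)/n = 0.291667

Simpson's rule: (h/3)[f(x₀) + 4f(x₁) + 2f(x₂) + ... + f(xₙ)]

x_0 = 0.2500, f(x_0) = 0.321006, coefficient = 1
x_1 = 0.5417, f(x_1) = 0.931054, coefficient = 4
x_2 = 0.8333, f(x_2) = 1.917480, coefficient = 2
x_3 = 1.1250, f(x_3) = 3.465244, coefficient = 4
x_4 = 1.4167, f(x_4) = 5.841417, coefficient = 2
x_5 = 1.7083, f(x_5) = 9.429580, coefficient = 4
x_6 = 2.0000, f(x_6) = 14.778112, coefficient = 1

I ≈ (0.291667/3) × 85.920425 = 8.353375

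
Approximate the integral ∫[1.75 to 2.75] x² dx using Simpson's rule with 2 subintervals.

f(x) = x²
a = 1.75, b = 2.75, n = 2
h = (b - a)/n = 0.500000

Simpson's rule: (h/3)[f(x₀) + 4f(x₁) + 2f(x₂) + ... + f(xₙ)]

x_0 = 1.7500, f(x_0) = 3.062500, coefficient = 1
x_1 = 2.2500, f(x_1) = 5.062500, coefficient = 4
x_2 = 2.7500, f(x_2) = 7.562500, coefficient = 1

I ≈ (0.500000/3) × 30.875000 = 5.145833
Exact value: 5.145833
Error: 0.000000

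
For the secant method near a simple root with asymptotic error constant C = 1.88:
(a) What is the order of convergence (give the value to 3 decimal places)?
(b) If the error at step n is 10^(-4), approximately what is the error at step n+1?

(a) Secant method has superlinear convergence with order φ = (1+√5)/2 ≈ 1.618.
    This means |e_{n+1}| ≈ C|e_n|^1.618.

(b) With |e_n| = 10^(-4) and C = 1.88:
    |e_{n+1}| ≈ 1.88 × (10^(-4))^1.618 = 1.88 × 10^(-6.47)

(a) ≈ 1.618 (golden ratio); (b) |e_{n+1}| ≈ 6.339e-07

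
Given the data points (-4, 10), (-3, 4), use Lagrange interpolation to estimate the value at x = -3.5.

Lagrange interpolation formula:
P(x) = Σ yᵢ × Lᵢ(x)
where Lᵢ(x) = Π_{j≠i} (x - xⱼ)/(xᵢ - xⱼ)

L_0(-3.5) = (-3.5 - (-3))/(-4 - (-3)) = 0.500000
L_1(-3.5) = (-3.5 - (-4))/(-3 - (-4)) = 0.500000

P(-3.5) = 10×L_0(-3.5) + 4×L_1(-3.5)
P(-3.5) = 7.000000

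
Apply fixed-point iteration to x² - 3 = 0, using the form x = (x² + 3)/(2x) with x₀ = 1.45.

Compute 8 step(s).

Equation: x² - 3 = 0
Fixed-point form: x = (x² + 3)/(2x)
x₀ = 1.45

x_1 = g(1.450000) = 1.759483
x_2 = g(1.759483) = 1.732265
x_3 = g(1.732265) = 1.732051
x_4 = g(1.732051) = 1.732051
x_5 = g(1.732051) = 1.732051
x_6 = g(1.732051) = 1.732051
x_7 = g(1.732051) = 1.732051
x_8 = g(1.732051) = 1.732051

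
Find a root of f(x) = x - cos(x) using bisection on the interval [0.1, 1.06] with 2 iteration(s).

f(x) = x - cos(x)
Initial interval: [0.1, 1.06]

Iteration 1:
  c_1 = (0.100000 + 1.060000)/2 = 0.580000
  f(c_1) = f(0.580000) = -0.256463
  f(a) × f(c) ≥ 0, new interval: [0.580000, 1.060000]
Iteration 2:
  c_2 = (0.580000 + 1.060000)/2 = 0.820000
  f(c_2) = f(0.820000) = 0.137779
  f(a) × f(c) < 0, new interval: [0.580000, 0.820000]

After 2 iteration(s), the approximation is c_2 = 0.820000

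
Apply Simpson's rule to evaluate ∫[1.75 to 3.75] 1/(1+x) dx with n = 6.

f(x) = 1/(1+x)
a = 1.75, b = 3.75, n = 6
h = (b - a)/n = 0.333333

Simpson's rule: (h/3)[f(x₀) + 4f(x₁) + 2f(x₂) + ... + f(xₙ)]

x_0 = 1.7500, f(x_0) = 0.363636, coefficient = 1
x_1 = 2.0833, f(x_1) = 0.324324, coefficient = 4
x_2 = 2.4167, f(x_2) = 0.292683, coefficient = 2
x_3 = 2.7500, f(x_3) = 0.266667, coefficient = 4
x_4 = 3.0833, f(x_4) = 0.244898, coefficient = 2
x_5 = 3.4167, f(x_5) = 0.226415, coefficient = 4
x_6 = 3.7500, f(x_6) = 0.210526, coefficient = 1

I ≈ (0.333333/3) × 4.918949 = 0.546550
Exact value: 0.546544
Error: 0.000006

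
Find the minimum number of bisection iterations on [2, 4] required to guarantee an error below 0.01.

We need (b-a)/2^n ≤ 0.01
(4 - 2)/2^n ≤ 0.01
2/2^n ≤ 0.01
2^n ≥ 200
n ≥ log₂(200) = 7.64
n ≥ 8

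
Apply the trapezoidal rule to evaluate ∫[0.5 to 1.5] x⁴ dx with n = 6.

f(x) = x⁴
a = 0.5, b = 1.5, n = 6
h = (b - a)/n = 0.166667

Trapezoidal rule: (h/2)[f(x₀) + 2f(x₁) + 2f(x₂) + ... + f(xₙ)]

x_0 = 0.5000, f(x_0) = 0.062500, coefficient = 1
x_1 = 0.6667, f(x_1) = 0.197531, coefficient = 2
x_2 = 0.8333, f(x_2) = 0.482253, coefficient = 2
x_3 = 1.0000, f(x_3) = 1.000000, coefficient = 2
x_4 = 1.1667, f(x_4) = 1.852623, coefficient = 2
x_5 = 1.3333, f(x_5) = 3.160494, coefficient = 2
x_6 = 1.5000, f(x_6) = 5.062500, coefficient = 1

I ≈ (0.166667/2) × 18.510802 = 1.542567
Exact value: 1.512500
Error: 0.030067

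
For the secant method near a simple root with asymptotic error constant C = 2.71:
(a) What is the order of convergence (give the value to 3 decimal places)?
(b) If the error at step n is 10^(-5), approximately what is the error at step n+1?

(a) Secant method has superlinear convergence with order φ = (1+√5)/2 ≈ 1.618.
    This means |e_{n+1}| ≈ C|e_n|^1.618.

(b) With |e_n| = 10^(-5) and C = 2.71:
    |e_{n+1}| ≈ 2.71 × (10^(-5))^1.618 = 2.71 × 10^(-8.09)

(a) ≈ 1.618 (golden ratio); (b) |e_{n+1}| ≈ 2.202e-08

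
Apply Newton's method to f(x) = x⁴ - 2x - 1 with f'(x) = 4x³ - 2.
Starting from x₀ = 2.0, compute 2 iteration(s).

f(x) = x⁴ - 2x - 1
f'(x) = 4x³ - 2
x₀ = 2.0

Newton-Raphson formula: x_{n+1} = x_n - f(x_n)/f'(x_n)

Iteration 1:
  f(2.000000) = 11.000000
  f'(2.000000) = 30.000000
  x_1 = 2.000000 - 11.000000/30.000000 = 1.633333
Iteration 2:
  f(1.633333) = 2.850372
  f'(1.633333) = 15.429481
  x_2 = 1.633333 - 2.850372/15.429481 = 1.448598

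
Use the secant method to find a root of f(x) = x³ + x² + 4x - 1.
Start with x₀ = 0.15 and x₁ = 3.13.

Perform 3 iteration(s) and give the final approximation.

f(x) = x³ + x² + 4x - 1
x₀ = 0.15, x₁ = 3.13

Secant formula: x_{n+1} = x_n - f(x_n)(x_n - x_{n-1})/(f(x_n) - f(x_{n-1}))

Iteration 1:
  f(0.150000) = -0.374125
  f(3.130000) = 51.981197
  x_2 = 3.130000 - 51.981197×(3.130000 - 0.150000)/(51.981197 - (-0.374125))
       = 0.171295
Iteration 2:
  f(3.130000) = 51.981197
  f(0.171295) = -0.280453
  x_3 = 0.171295 - (-0.280453)×(0.171295 - 3.130000)/(-0.280453 - 51.981197)
       = 0.187172
Iteration 3:
  f(0.171295) = -0.280453
  f(0.187172) = -0.209721
  x_4 = 0.187172 - (-0.209721)×(0.187172 - 0.171295)/(-0.209721 - (-0.280453))
       = 0.234249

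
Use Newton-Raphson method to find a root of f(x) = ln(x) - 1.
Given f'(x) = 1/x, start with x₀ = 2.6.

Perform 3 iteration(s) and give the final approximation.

f(x) = ln(x) - 1
f'(x) = 1/x
x₀ = 2.6

Newton-Raphson formula: x_{n+1} = x_n - f(x_n)/f'(x_n)

Iteration 1:
  f(2.600000) = -0.044489
  f'(2.600000) = 0.384615
  x_1 = 2.600000 - (-0.044489)/0.384615 = 2.715670
Iteration 2:
  f(2.715670) = -0.000961
  f'(2.715670) = 0.368233
  x_2 = 2.715670 - (-0.000961)/0.368233 = 2.718281
Iteration 3:
  f(2.718281) = 0.000000
  f'(2.718281) = 0.367880
  x_3 = 2.718281 - 0.000000/0.367880 = 2.718282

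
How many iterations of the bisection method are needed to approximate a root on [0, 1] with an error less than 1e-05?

We need (b-a)/2^n ≤ 1e-05
(1 - 0)/2^n ≤ 1e-05
1/2^n ≤ 1e-05
2^n ≥ 100000
n ≥ log₂(100000) = 16.61
n ≥ 17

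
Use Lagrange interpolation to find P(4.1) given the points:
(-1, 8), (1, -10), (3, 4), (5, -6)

Lagrange interpolation formula:
P(x) = Σ yᵢ × Lᵢ(x)
where Lᵢ(x) = Π_{j≠i} (x - xⱼ)/(xᵢ - xⱼ)

L_0(4.1) = (4.1 - 1)/(-1 - 1) × (4.1 - 3)/(-1 - 3) × (4.1 - 5)/(-1 - 5) = 0.063937
L_1(4.1) = (4.1 - (-1))/(1 - (-1)) × (4.1 - 3)/(1 - 3) × (4.1 - 5)/(1 - 5) = -0.315562
L_2(4.1) = (4.1 - (-1))/(3 - (-1)) × (4.1 - 1)/(3 - 1) × (4.1 - 5)/(3 - 5) = 0.889313
L_3(4.1) = (4.1 - (-1))/(5 - (-1)) × (4.1 - 1)/(5 - 1) × (4.1 - 3)/(5 - 3) = 0.362312

P(4.1) = 8×L_0(4.1) + (-10)×L_1(4.1) + 4×L_2(4.1) + (-6)×L_3(4.1)
P(4.1) = 5.050500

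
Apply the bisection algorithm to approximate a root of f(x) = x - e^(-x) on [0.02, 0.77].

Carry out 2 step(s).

f(x) = x - e^(-x)
Initial interval: [0.02, 0.77]

Iteration 1:
  c_1 = (0.020000 + 0.770000)/2 = 0.395000
  f(c_1) = f(0.395000) = -0.278680
  f(a) × f(c) ≥ 0, new interval: [0.395000, 0.770000]
Iteration 2:
  c_2 = (0.395000 + 0.770000)/2 = 0.582500
  f(c_2) = f(0.582500) = 0.024000
  f(a) × f(c) < 0, new interval: [0.395000, 0.582500]

After 2 iteration(s), the approximation is c_2 = 0.582500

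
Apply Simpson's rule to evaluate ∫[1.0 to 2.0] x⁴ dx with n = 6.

f(x) = x⁴
a = 1.0, b = 2.0, n = 6
h = (b - a)/n = 0.166667

Simpson's rule: (h/3)[f(x₀) + 4f(x₁) + 2f(x₂) + ... + f(xₙ)]

x_0 = 1.0000, f(x_0) = 1.000000, coefficient = 1
x_1 = 1.1667, f(x_1) = 1.852623, coefficient = 4
x_2 = 1.3333, f(x_2) = 3.160494, coefficient = 2
x_3 = 1.5000, f(x_3) = 5.062500, coefficient = 4
x_4 = 1.6667, f(x_4) = 7.716049, coefficient = 2
x_5 = 1.8333, f(x_5) = 11.297068, coefficient = 4
x_6 = 2.0000, f(x_6) = 16.000000, coefficient = 1

I ≈ (0.166667/3) × 111.601852 = 6.200103
Exact value: 6.200000
Error: 0.000103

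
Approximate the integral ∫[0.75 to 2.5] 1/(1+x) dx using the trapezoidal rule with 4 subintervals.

f(x) = 1/(1+x)
a = 0.75, b = 2.5, n = 4
h = (b - a)/n = 0.437500

Trapezoidal rule: (h/2)[f(x₀) + 2f(x₁) + 2f(x₂) + ... + f(xₙ)]

x_0 = 0.7500, f(x_0) = 0.571429, coefficient = 1
x_1 = 1.1875, f(x_1) = 0.457143, coefficient = 2
x_2 = 1.6250, f(x_2) = 0.380952, coefficient = 2
x_3 = 2.0625, f(x_3) = 0.326531, coefficient = 2
x_4 = 2.5000, f(x_4) = 0.285714, coefficient = 1

I ≈ (0.437500/2) × 3.186395 = 0.697024
Exact value: 0.693147
Error: 0.003877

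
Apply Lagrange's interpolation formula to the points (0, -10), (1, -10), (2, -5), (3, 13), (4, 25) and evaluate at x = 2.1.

Lagrange interpolation formula:
P(x) = Σ yᵢ × Lᵢ(x)
where Lᵢ(x) = Π_{j≠i} (x - xⱼ)/(xᵢ - xⱼ)

L_0(2.1) = (2.1 - 1)/(0 - 1) × (2.1 - 2)/(0 - 2) × (2.1 - 3)/(0 - 3) × (2.1 - 4)/(0 - 4) = 0.007838
L_1(2.1) = (2.1 - 0)/(1 - 0) × (2.1 - 2)/(1 - 2) × (2.1 - 3)/(1 - 3) × (2.1 - 4)/(1 - 4) = -0.059850
L_2(2.1) = (2.1 - 0)/(2 - 0) × (2.1 - 1)/(2 - 1) × (2.1 - 3)/(2 - 3) × (2.1 - 4)/(2 - 4) = 0.987525
L_3(2.1) = (2.1 - 0)/(3 - 0) × (2.1 - 1)/(3 - 1) × (2.1 - 2)/(3 - 2) × (2.1 - 4)/(3 - 4) = 0.073150
L_4(2.1) = (2.1 - 0)/(4 - 0) × (2.1 - 1)/(4 - 1) × (2.1 - 2)/(4 - 2) × (2.1 - 3)/(4 - 3) = -0.008663

P(2.1) = (-10)×L_0(2.1) + (-10)×L_1(2.1) + (-5)×L_2(2.1) + 13×L_3(2.1) + 25×L_4(2.1)
P(2.1) = -3.683112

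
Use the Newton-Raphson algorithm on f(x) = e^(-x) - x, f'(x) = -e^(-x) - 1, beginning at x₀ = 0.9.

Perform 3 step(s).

f(x) = e^(-x) - x
f'(x) = -e^(-x) - 1
x₀ = 0.9

Newton-Raphson formula: x_{n+1} = x_n - f(x_n)/f'(x_n)

Iteration 1:
  f(0.900000) = -0.493430
  f'(0.900000) = -1.406570
  x_1 = 0.900000 - (-0.493430)/(-1.406570) = 0.549196
Iteration 2:
  f(0.549196) = 0.028218
  f'(0.549196) = -1.577414
  x_2 = 0.549196 - 0.028218/(-1.577414) = 0.567085
Iteration 3:
  f(0.567085) = 0.000092
  f'(0.567085) = -1.567177
  x_3 = 0.567085 - 0.000092/(-1.567177) = 0.567143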